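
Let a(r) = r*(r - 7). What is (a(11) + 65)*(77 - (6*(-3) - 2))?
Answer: 10573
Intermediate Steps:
a(r) = r*(-7 + r)
(a(11) + 65)*(77 - (6*(-3) - 2)) = (11*(-7 + 11) + 65)*(77 - (6*(-3) - 2)) = (11*4 + 65)*(77 - (-18 - 2)) = (44 + 65)*(77 - 1*(-20)) = 109*(77 + 20) = 109*97 = 10573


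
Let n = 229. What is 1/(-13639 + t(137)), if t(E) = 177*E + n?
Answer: 1/10839 ≈ 9.2259e-5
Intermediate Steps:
t(E) = 229 + 177*E (t(E) = 177*E + 229 = 229 + 177*E)
1/(-13639 + t(137)) = 1/(-13639 + (229 + 177*137)) = 1/(-13639 + (229 + 24249)) = 1/(-13639 + 24478) = 1/10839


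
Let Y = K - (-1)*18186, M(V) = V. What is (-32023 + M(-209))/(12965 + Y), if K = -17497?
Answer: -16116/6827 ≈ -2.3606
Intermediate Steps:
Y = 689 (Y = -17497 - (-1)*18186 = -17497 - 1*(-18186) = -17497 + 18186 = 689)
(-32023 + M(-209))/(12965 + Y) = (-32023 - 209)/(12965 + 689) = -32232/13654 = -32232*1/13654 = -16116/6827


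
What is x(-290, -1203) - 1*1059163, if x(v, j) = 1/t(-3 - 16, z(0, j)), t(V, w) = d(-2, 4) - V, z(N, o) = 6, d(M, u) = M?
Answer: -18005770/17 ≈ -1.0592e+6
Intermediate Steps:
t(V, w) = -2 - V
x(v, j) = 1/17 (x(v, j) = 1/(-2 - (-3 - 16)) = 1/(-2 - 1*(-19)) = 1/(-2 + 19) = 1/17)
x(-290, -1203) - 1*1059163 = 1/17 - 1*1059163 = 1/17 - 1059163 = -18005770/17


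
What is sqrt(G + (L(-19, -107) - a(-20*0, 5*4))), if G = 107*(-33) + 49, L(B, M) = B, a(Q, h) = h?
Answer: I*sqrt(3521) ≈ 59.338*I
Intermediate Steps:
G = -3482 (G = -3531 + 49 = -3482)
sqrt(G + (L(-19, -107) - a(-20*0, 5*4))) = sqrt(-3482 + (-19 - 5*4)) = sqrt(-3482 + (-19 - 1*20)) = sqrt(-3482 + (-19 - 20)) = sqrt(-3482 - 39) = sqrt(-3521) = I*sqrt(3521)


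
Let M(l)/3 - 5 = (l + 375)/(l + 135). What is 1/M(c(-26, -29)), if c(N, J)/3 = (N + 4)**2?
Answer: 529/9762 ≈ 0.054190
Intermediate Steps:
c(N, J) = 3*(4 + N)**2 (c(N, J) = 3*(N + 4)**2 = 3*(4 + N)**2)
M(l) = 15 + 3*(375 + l)/(135 + l) (M(l) = 15 + 3*((l + 375)/(l + 135)) = 15 + 3*((375 + l)/(135 + l)) = 15 + 3*(375 + l)/(135 + l))
1/M(c(-26, -29)) = 1/(18*(175 + 3*(4 - 26)**2)/(135 + 3*(4 - 26)**2)) = 1/(18*(175 + 3*(-22)**2)/(135 + 3*(-22)**2)) = 1/(18*(175 + 3*484)/(135 + 3*484)) = 1/(18*(175 + 1452)/(135 + 1452)) = 1/(18*1627/1587) = 1/(18*(1/1587)*1627) = 1/(9762/529) = 529/9762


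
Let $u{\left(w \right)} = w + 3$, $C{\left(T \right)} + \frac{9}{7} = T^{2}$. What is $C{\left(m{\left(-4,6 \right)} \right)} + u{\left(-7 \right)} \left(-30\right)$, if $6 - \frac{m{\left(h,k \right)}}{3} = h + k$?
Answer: $\frac{1839}{7} \approx 262.71$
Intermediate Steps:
$m{\left(h,k \right)} = 18 - 3 h - 3 k$ ($m{\left(h,k \right)} = 18 - 3 \left(h + k\right) = 18 - \left(3 h + 3 k\right) = 18 - 3 h - 3 k$)
$C{\left(T \right)} = - \frac{9}{7} + T^{2}$
$u{\left(w \right)} = 3 + w$
$C{\left(m{\left(-4,6 \right)} \right)} + u{\left(-7 \right)} \left(-30\right) = \left(- \frac{9}{7} + \left(18 - -12 - 18\right)^{2}\right) + \left(3 - 7\right) \left(-30\right) = \left(- \frac{9}{7} + \left(18 + 12 - 18\right)^{2}\right) - -120 = \left(- \frac{9}{7} + 12^{2}\right) + 120 = \left(- \frac{9}{7} + 144\right) + 120 = \frac{999}{7} + 120 = \frac{1839}{7}$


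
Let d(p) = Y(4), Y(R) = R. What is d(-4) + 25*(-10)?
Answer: -246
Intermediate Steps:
d(p) = 4
d(-4) + 25*(-10) = 4 + 25*(-10) = 4 - 250 = -246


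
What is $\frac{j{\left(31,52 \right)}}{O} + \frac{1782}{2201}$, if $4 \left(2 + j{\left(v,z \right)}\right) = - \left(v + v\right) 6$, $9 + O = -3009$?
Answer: $\frac{5587171}{6642618} \approx 0.84111$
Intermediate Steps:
$O = -3018$ ($O = -9 - 3009 = -3018$)
$j{\left(v,z \right)} = -2 - 3 v$ ($j{\left(v,z \right)} = -2 + \frac{\left(-1\right) \left(v + v\right) 6}{4} = -2 + \frac{\left(-1\right) 2 v 6}{4} = -2 + \frac{\left(-1\right) 12 v}{4} = -2 + \frac{\left(-12\right) v}{4} = -2 - 3 v$)
$\frac{j{\left(31,52 \right)}}{O} + \frac{1782}{2201} = \frac{-2 - 93}{-3018} + \frac{1782}{2201} = \left(-2 - 93\right) \left(- \frac{1}{3018}\right) + 1782 \cdot \frac{1}{2201} = \left(-95\right) \left(- \frac{1}{3018}\right) + \frac{1782}{2201} = \frac{95}{3018} + \frac{1782}{2201} = \frac{5587171}{6642618}$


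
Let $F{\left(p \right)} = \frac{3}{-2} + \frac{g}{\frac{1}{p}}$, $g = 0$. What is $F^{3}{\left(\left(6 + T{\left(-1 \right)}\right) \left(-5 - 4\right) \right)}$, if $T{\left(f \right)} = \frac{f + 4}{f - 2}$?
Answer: $- \frac{27}{8} \approx -3.375$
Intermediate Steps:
$T{\left(f \right)} = \frac{4 + f}{-2 + f}$
$F{\left(p \right)} = - \frac{3}{2}$ ($F{\left(p \right)} = \frac{3}{-2} + \frac{0}{\frac{1}{p}} = 3 \left(- \frac{1}{2}\right) + 0 p = - \frac{3}{2} + 0 = - \frac{3}{2}$)
$F^{3}{\left(\left(6 + T{\left(-1 \right)}\right) \left(-5 - 4\right) \right)} = \left(- \frac{3}{2}\right)^{3} = - \frac{27}{8}$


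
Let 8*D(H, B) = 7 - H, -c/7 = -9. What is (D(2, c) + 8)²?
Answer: 4761/64 ≈ 74.391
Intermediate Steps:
c = 63 (c = -7*(-9) = 63)
D(H, B) = 7/8 - H/8 (D(H, B) = (7 - H)/8 = 7/8 - H/8)
(D(2, c) + 8)² = ((7/8 - ⅛*2) + 8)² = ((7/8 - ¼) + 8)² = (5/8 + 8)² = (69/8)² = 4761/64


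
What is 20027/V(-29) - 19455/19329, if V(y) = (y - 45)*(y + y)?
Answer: 101200341/27653356 ≈ 3.6596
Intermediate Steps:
V(y) = 2*y*(-45 + y) (V(y) = (-45 + y)*(2*y) = 2*y*(-45 + y))
20027/V(-29) - 19455/19329 = 20027/((2*(-29)*(-45 - 29))) - 19455/19329 = 20027/((2*(-29)*(-74))) - 19455*1/19329 = 20027/4292 - 6485/6443 = 101200341/27653356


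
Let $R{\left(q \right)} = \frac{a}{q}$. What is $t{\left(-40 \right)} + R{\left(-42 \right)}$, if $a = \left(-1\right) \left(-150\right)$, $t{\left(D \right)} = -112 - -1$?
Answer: $- \frac{802}{7} \approx -114.57$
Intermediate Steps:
$t{\left(D \right)} = -111$ ($t{\left(D \right)} = -112 + 1 = -111$)
$a = 150$
$R{\left(q \right)} = \frac{150}{q}$
$t{\left(-40 \right)} + R{\left(-42 \right)} = -111 + \frac{150}{-42} = -111 + 150 \left(- \frac{1}{42}\right) = -111 - \frac{25}{7} = - \frac{802}{7}$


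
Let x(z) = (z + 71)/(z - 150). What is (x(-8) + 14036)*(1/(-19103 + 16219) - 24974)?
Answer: -159724478324625/455672 ≈ -3.5052e+8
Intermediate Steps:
x(z) = (71 + z)/(-150 + z)
(x(-8) + 14036)*(1/(-19103 + 16219) - 24974) = ((71 - 8)/(-150 - 8) + 14036)*(1/(-19103 + 16219) - 24974) = (63/(-158) + 14036)*(1/(-2884) - 24974) = (-1/158*63 + 14036)*(-1/2884 - 24974) = (-63/158 + 14036)*(-72025017/2884) = (2217625/158)*(-72025017/2884) = -159724478324625/455672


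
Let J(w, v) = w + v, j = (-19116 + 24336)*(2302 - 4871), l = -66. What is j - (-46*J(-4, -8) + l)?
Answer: -13410666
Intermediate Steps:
j = -13410180 (j = 5220*(-2569) = -13410180)
J(w, v) = v + w
j - (-46*J(-4, -8) + l) = -13410180 - (-46*(-8 - 4) - 66) = -13410180 - (-46*(-12) - 66) = -13410180 - (552 - 66) = -13410180 - 1*486 = -13410180 - 486 = -13410666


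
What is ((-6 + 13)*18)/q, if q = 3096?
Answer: 7/172 ≈ 0.040698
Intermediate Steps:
((-6 + 13)*18)/q = ((-6 + 13)*18)/3096 = (7*18)*(1/3096) = 126*(1/3096) = 7/172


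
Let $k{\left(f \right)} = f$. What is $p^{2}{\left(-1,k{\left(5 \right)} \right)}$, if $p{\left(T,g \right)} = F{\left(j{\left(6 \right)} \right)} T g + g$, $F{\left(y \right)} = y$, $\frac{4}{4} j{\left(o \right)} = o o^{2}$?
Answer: $1155625$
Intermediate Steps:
$j{\left(o \right)} = o^{3}$ ($j{\left(o \right)} = o o^{2} = o^{3}$)
$p{\left(T,g \right)} = g + 216 T g$ ($p{\left(T,g \right)} = 6^{3} T g + g = 216 T g + g = g + 216 T g$)
$p^{2}{\left(-1,k{\left(5 \right)} \right)} = \left(5 \left(1 + 216 \left(-1\right)\right)\right)^{2} = \left(5 \left(1 - 216\right)\right)^{2} = \left(5 \left(-215\right)\right)^{2} = \left(-1075\right)^{2} = 1155625$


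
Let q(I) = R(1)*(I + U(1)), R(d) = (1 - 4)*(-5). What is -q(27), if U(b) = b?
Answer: -420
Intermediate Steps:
R(d) = 15 (R(d) = -3*(-5) = 15)
q(I) = 15 + 15*I (q(I) = 15*(I + 1) = 15*(1 + I) = 15 + 15*I)
-q(27) = -(15 + 15*27) = -(15 + 405) = -1*420 = -420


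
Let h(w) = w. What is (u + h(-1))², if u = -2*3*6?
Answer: 1369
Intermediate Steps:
u = -36 (u = -6*6 = -36)
(u + h(-1))² = (-36 - 1)² = (-37)² = 1369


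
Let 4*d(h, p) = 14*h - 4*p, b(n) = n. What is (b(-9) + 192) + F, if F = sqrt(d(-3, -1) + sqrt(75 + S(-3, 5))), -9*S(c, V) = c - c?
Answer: 183 + sqrt(-38 + 20*sqrt(3))/2 ≈ 183.0 + 0.91638*I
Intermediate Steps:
S(c, V) = 0 (S(c, V) = -(c - c)/9 = -1/9*0 = 0)
d(h, p) = -p + 7*h/2 (d(h, p) = (14*h - 4*p)/4 = (-4*p + 14*h)/4 = -p + 7*h/2)
F = sqrt(-19/2 + 5*sqrt(3)) (F = sqrt((-1*(-1) + (7/2)*(-3)) + sqrt(75 + 0)) = sqrt((1 - 21/2) + sqrt(75)) = sqrt(-19/2 + 5*sqrt(3)) ≈ 0.91638*I)
(b(-9) + 192) + F = (-9 + 192) + sqrt(-38 + 20*sqrt(3))/2 = 183 + sqrt(-38 + 20*sqrt(3))/2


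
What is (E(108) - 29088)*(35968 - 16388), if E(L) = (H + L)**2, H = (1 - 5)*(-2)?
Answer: -306074560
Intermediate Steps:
H = 8 (H = -4*(-2) = 8)
E(L) = (8 + L)**2
(E(108) - 29088)*(35968 - 16388) = ((8 + 108)**2 - 29088)*(35968 - 16388) = (116**2 - 29088)*19580 = (13456 - 29088)*19580 = -15632*19580 = -306074560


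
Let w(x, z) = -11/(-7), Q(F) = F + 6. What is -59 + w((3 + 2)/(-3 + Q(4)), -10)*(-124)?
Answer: -1777/7 ≈ -253.86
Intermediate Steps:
Q(F) = 6 + F
w(x, z) = 11/7 (w(x, z) = -11*(-⅐) = 11/7)
-59 + w((3 + 2)/(-3 + Q(4)), -10)*(-124) = -59 + (11/7)*(-124) = -59 - 1364/7 = -1777/7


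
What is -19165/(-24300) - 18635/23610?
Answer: -2299/3824820 ≈ -0.00060107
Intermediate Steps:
-19165/(-24300) - 18635/23610 = -19165*(-1/24300) - 18635*1/23610 = 3833/4860 - 3727/4722 = -2299/3824820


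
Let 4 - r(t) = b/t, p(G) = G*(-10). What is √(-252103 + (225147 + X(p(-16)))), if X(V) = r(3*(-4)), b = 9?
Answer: I*√107805/2 ≈ 164.17*I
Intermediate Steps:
p(G) = -10*G
r(t) = 4 - 9/t
X(V) = 19/4 (X(V) = 4 - 9/(3*(-4)) = 4 - 9/(-12) = 4 - 9*(-1/12) = 4 + ¾ = 19/4)
√(-252103 + (225147 + X(p(-16)))) = √(-252103 + (225147 + 19/4)) = √(-252103 + 900607/4) = √(-107805/4) = I*√107805/2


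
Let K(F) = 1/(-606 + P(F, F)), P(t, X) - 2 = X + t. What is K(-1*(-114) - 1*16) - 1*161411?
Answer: -65855689/408 ≈ -1.6141e+5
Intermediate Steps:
P(t, X) = 2 + X + t (P(t, X) = 2 + (X + t) = 2 + X + t)
K(F) = 1/(-604 + 2*F) (K(F) = 1/(-606 + (2 + F + F)) = 1/(-606 + (2 + 2*F)) = 1/(-604 + 2*F))
K(-1*(-114) - 1*16) - 1*161411 = 1/(2*(-302 + (-1*(-114) - 1*16))) - 1*161411 = 1/(2*(-302 + (114 - 16))) - 161411 = 1/(2*(-302 + 98)) - 161411 = (½)/(-204) - 161411 = (½)*(-1/204) - 161411 = -1/408 - 161411 = -65855689/408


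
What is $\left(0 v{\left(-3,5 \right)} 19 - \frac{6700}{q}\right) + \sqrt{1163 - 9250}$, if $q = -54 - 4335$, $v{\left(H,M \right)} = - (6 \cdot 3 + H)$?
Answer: $\frac{6700}{4389} + i \sqrt{8087} \approx 1.5265 + 89.928 i$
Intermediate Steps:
$v{\left(H,M \right)} = -18 - H$ ($v{\left(H,M \right)} = - (18 + H) = -18 - H$)
$q = -4389$ ($q = -54 - 4335 = -4389$)
$\left(0 v{\left(-3,5 \right)} 19 - \frac{6700}{q}\right) + \sqrt{1163 - 9250} = \left(0 \left(-18 - -3\right) 19 - \frac{6700}{-4389}\right) + \sqrt{1163 - 9250} = \left(0 \left(-18 + 3\right) 19 - - \frac{6700}{4389}\right) + \sqrt{-8087} = \left(0 \left(-15\right) 19 + \frac{6700}{4389}\right) + i \sqrt{8087} = \left(0 \cdot 19 + \frac{6700}{4389}\right) + i \sqrt{8087} = \left(0 + \frac{6700}{4389}\right) + i \sqrt{8087} = \frac{6700}{4389} + i \sqrt{8087}$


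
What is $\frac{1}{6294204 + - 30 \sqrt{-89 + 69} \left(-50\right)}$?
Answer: $\frac{174839}{1100473583156} - \frac{125 i \sqrt{5}}{1650710374734} \approx 1.5888 \cdot 10^{-7} - 1.6933 \cdot 10^{-10} i$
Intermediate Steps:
$\frac{1}{6294204 + - 30 \sqrt{-89 + 69} \left(-50\right)} = \frac{1}{6294204 + - 30 \sqrt{-20} \left(-50\right)} = \frac{1}{6294204 + - 30 \cdot 2 i \sqrt{5} \left(-50\right)} = \frac{1}{6294204 + - 60 i \sqrt{5} \left(-50\right)} = \frac{1}{6294204 + 3000 i \sqrt{5}}$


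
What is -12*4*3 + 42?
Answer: -102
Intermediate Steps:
-12*4*3 + 42 = -48*3 + 42 = -144 + 42 = -102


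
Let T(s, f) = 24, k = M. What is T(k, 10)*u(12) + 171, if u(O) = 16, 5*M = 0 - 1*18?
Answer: 555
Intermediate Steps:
M = -18/5 (M = (0 - 1*18)/5 = (0 - 18)/5 = (1/5)*(-18) = -18/5 ≈ -3.6000)
k = -18/5 ≈ -3.6000
T(k, 10)*u(12) + 171 = 24*16 + 171 = 384 + 171 = 555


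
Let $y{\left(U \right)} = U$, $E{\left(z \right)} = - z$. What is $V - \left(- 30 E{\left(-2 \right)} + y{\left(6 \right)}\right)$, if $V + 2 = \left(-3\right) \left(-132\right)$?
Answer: $448$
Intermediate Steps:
$V = 394$ ($V = -2 - -396 = -2 + 396 = 394$)
$V - \left(- 30 E{\left(-2 \right)} + y{\left(6 \right)}\right) = 394 - \left(- 30 \left(\left(-1\right) \left(-2\right)\right) + 6\right) = 394 - \left(\left(-30\right) 2 + 6\right) = 394 - \left(-60 + 6\right) = 394 - -54 = 394 + 54 = 448$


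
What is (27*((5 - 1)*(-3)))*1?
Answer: -324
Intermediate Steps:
(27*((5 - 1)*(-3)))*1 = (27*(4*(-3)))*1 = (27*(-12))*1 = -324*1 = -324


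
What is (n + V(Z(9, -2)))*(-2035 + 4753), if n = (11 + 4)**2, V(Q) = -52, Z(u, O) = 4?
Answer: 470214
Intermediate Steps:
n = 225 (n = 15**2 = 225)
(n + V(Z(9, -2)))*(-2035 + 4753) = (225 - 52)*(-2035 + 4753) = 173*2718 = 470214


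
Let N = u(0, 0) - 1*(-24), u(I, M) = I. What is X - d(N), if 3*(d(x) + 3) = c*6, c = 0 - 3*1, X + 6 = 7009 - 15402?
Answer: -8390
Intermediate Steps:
X = -8399 (X = -6 + (7009 - 15402) = -6 - 8393 = -8399)
N = 24 (N = 0 - 1*(-24) = 0 + 24 = 24)
c = -3 (c = 0 - 3 = -3)
d(x) = -9 (d(x) = -3 + (-3*6)/3 = -3 + (⅓)*(-18) = -3 - 6 = -9)
X - d(N) = -8399 - 1*(-9) = -8399 + 9 = -8390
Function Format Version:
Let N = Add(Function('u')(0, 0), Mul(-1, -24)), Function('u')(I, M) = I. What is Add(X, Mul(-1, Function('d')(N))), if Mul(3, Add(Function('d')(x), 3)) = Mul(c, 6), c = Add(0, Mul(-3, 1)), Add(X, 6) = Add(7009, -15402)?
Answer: -8390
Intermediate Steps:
X = -8399 (X = Add(-6, Add(7009, -15402)) = Add(-6, -8393) = -8399)
N = 24 (N = Add(0, Mul(-1, -24)) = Add(0, 24) = 24)
c = -3 (c = Add(0, -3) = -3)
Function('d')(x) = -9 (Function('d')(x) = Add(-3, Mul(Rational(1, 3), Mul(-3, 6))) = Add(-3, Mul(Rational(1, 3), -18)) = Add(-3, -6) = -9)
Add(X, Mul(-1, Function('d')(N))) = Add(-8399, Mul(-1, -9)) = Add(-8399, 9) = -8390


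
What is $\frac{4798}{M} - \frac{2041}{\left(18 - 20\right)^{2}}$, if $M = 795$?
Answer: $- \frac{1603403}{3180} \approx -504.21$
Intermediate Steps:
$\frac{4798}{M} - \frac{2041}{\left(18 - 20\right)^{2}} = \frac{4798}{795} - \frac{2041}{\left(18 - 20\right)^{2}} = 4798 \cdot \frac{1}{795} - \frac{2041}{\left(-2\right)^{2}} = \frac{4798}{795} - \frac{2041}{4} = - \frac{1603403}{3180}$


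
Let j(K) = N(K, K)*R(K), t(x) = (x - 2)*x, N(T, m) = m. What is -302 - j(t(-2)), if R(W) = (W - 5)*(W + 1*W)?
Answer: -686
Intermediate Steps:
R(W) = 2*W*(-5 + W) (R(W) = (-5 + W)*(W + W) = (-5 + W)*(2*W) = 2*W*(-5 + W))
t(x) = x*(-2 + x) (t(x) = (-2 + x)*x = x*(-2 + x))
j(K) = 2*K²*(-5 + K) (j(K) = K*(2*K*(-5 + K)) = 2*K²*(-5 + K))
-302 - j(t(-2)) = -302 - 2*(-2*(-2 - 2))²*(-5 - 2*(-2 - 2)) = -302 - 2*(-2*(-4))²*(-5 - 2*(-4)) = -302 - 2*8²*(-5 + 8) = -302 - 2*64*3 = -302 - 1*384 = -302 - 384 = -686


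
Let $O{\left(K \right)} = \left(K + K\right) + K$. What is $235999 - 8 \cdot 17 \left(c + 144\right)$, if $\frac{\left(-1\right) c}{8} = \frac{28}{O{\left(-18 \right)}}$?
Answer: $\frac{5827973}{27} \approx 2.1585 \cdot 10^{5}$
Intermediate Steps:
$O{\left(K \right)} = 3 K$ ($O{\left(K \right)} = 2 K + K = 3 K$)
$c = \frac{112}{27}$ ($c = - 8 \frac{28}{3 \left(-18\right)} = - 8 \frac{28}{-54} = - 8 \cdot 28 \left(- \frac{1}{54}\right) = \left(-8\right) \left(- \frac{14}{27}\right) = \frac{112}{27} \approx 4.1481$)
$235999 - 8 \cdot 17 \left(c + 144\right) = 235999 - 8 \cdot 17 \left(\frac{112}{27} + 144\right) = 235999 - 136 \cdot \frac{4000}{27} = 235999 - \frac{544000}{27} = \frac{5827973}{27}$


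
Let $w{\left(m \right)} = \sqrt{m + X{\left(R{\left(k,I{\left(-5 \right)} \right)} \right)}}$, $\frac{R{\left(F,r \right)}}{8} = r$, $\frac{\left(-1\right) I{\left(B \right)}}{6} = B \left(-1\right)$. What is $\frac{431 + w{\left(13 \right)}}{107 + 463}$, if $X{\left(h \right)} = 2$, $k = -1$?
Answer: $\frac{431}{570} + \frac{\sqrt{15}}{570} \approx 0.76293$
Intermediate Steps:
$I{\left(B \right)} = 6 B$ ($I{\left(B \right)} = - 6 B \left(-1\right) = - 6 \left(- B\right) = 6 B$)
$R{\left(F,r \right)} = 8 r$
$w{\left(m \right)} = \sqrt{2 + m}$ ($w{\left(m \right)} = \sqrt{m + 2} = \sqrt{2 + m}$)
$\frac{431 + w{\left(13 \right)}}{107 + 463} = \frac{431 + \sqrt{2 + 13}}{107 + 463} = \frac{431 + \sqrt{15}}{570} = \left(431 + \sqrt{15}\right) \frac{1}{570} = \frac{431}{570} + \frac{\sqrt{15}}{570}$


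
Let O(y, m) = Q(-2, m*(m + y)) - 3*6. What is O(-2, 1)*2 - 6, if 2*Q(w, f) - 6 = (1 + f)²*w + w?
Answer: -38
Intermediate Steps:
Q(w, f) = 3 + w/2 + w*(1 + f)²/2 (Q(w, f) = 3 + ((1 + f)²*w + w)/2 = 3 + (w*(1 + f)² + w)/2 = 3 + (w + w*(1 + f)²)/2 = 3 + (w/2 + w*(1 + f)²/2) = 3 + w/2 + w*(1 + f)²/2)
O(y, m) = -16 - (1 + m*(m + y))² (O(y, m) = (3 + (½)*(-2) + (½)*(-2)*(1 + m*(m + y))²) - 3*6 = (3 - 1 - (1 + m*(m + y))²) - 1*18 = (2 - (1 + m*(m + y))²) - 18 = -16 - (1 + m*(m + y))²)
O(-2, 1)*2 - 6 = (-16 - (1 + 1*(1 - 2))²)*2 - 6 = (-16 - (1 + 1*(-1))²)*2 - 6 = (-16 - (1 - 1)²)*2 - 6 = (-16 - 1*0²)*2 - 6 = (-16 - 1*0)*2 - 6 = (-16 + 0)*2 - 6 = -16*2 - 6 = -32 - 6 = -38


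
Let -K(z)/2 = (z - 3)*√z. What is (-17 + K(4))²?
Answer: 441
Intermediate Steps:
K(z) = -2*√z*(-3 + z) (K(z) = -2*(z - 3)*√z = -2*(-3 + z)*√z = -2*√z*(-3 + z))
(-17 + K(4))² = (-17 + 2*√4*(3 - 1*4))² = (-17 + 2*2*(3 - 4))² = (-17 + 2*2*(-1))² = (-17 - 4)² = (-21)² = 441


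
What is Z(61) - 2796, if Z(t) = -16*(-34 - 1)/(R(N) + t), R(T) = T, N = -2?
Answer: -164404/59 ≈ -2786.5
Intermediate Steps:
Z(t) = -16/(2/35 - t/35) (Z(t) = -16*(-34 - 1)/(-2 + t) = -16*(-35/(-2 + t)) = -16/(2/35 - t/35))
Z(61) - 2796 = 560/(-2 + 61) - 2796 = 560/59 - 2796 = -164404/59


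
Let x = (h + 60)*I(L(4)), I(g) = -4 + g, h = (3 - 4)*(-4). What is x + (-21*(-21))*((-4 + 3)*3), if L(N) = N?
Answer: -1323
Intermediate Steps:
h = 4 (h = -1*(-4) = 4)
x = 0 (x = (4 + 60)*(-4 + 4) = 64*0 = 0)
x + (-21*(-21))*((-4 + 3)*3) = 0 + (-21*(-21))*((-4 + 3)*3) = 0 + 441*(-1*3) = 0 + 441*(-3) = 0 - 1323 = -1323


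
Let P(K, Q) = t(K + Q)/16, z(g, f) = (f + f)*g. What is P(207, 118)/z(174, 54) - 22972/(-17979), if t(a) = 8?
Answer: 287799209/225240912 ≈ 1.2777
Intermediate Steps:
z(g, f) = 2*f*g (z(g, f) = (2*f)*g = 2*f*g)
P(K, Q) = ½ (P(K, Q) = 8/16 = 8*(1/16) = ½)
P(207, 118)/z(174, 54) - 22972/(-17979) = 1/(2*((2*54*174))) - 22972/(-17979) = (½)/18792 - 22972*(-1/17979) = (½)*(1/18792) + 22972/17979 = 1/37584 + 22972/17979 = 287799209/225240912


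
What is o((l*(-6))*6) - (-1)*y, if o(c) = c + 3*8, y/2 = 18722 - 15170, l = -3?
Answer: 7236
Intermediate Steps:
y = 7104 (y = 2*(18722 - 15170) = 2*3552 = 7104)
o(c) = 24 + c (o(c) = c + 24 = 24 + c)
o((l*(-6))*6) - (-1)*y = (24 - 3*(-6)*6) - (-1)*7104 = (24 + 18*6) - 1*(-7104) = (24 + 108) + 7104 = 132 + 7104 = 7236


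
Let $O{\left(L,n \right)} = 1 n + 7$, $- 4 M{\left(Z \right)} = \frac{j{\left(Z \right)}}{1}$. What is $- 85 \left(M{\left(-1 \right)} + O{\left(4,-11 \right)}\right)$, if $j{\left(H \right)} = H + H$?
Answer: $\frac{595}{2} \approx 297.5$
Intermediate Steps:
$j{\left(H \right)} = 2 H$
$M{\left(Z \right)} = - \frac{Z}{2}$ ($M{\left(Z \right)} = - \frac{2 Z 1^{-1}}{4} = - \frac{2 Z 1}{4} = - \frac{2 Z}{4} = - \frac{Z}{2}$)
$O{\left(L,n \right)} = 7 + n$ ($O{\left(L,n \right)} = n + 7 = 7 + n$)
$- 85 \left(M{\left(-1 \right)} + O{\left(4,-11 \right)}\right) = - 85 \left(\left(- \frac{1}{2}\right) \left(-1\right) + \left(7 - 11\right)\right) = - 85 \left(\frac{1}{2} - 4\right) = \left(-85\right) \left(- \frac{7}{2}\right) = \frac{595}{2}$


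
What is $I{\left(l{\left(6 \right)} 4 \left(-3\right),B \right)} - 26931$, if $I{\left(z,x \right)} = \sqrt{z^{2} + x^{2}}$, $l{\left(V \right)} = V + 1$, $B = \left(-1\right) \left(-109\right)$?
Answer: $-26931 + \sqrt{18937} \approx -26793.0$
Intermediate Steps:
$B = 109$
$l{\left(V \right)} = 1 + V$
$I{\left(z,x \right)} = \sqrt{x^{2} + z^{2}}$
$I{\left(l{\left(6 \right)} 4 \left(-3\right),B \right)} - 26931 = \sqrt{109^{2} + \left(\left(1 + 6\right) 4 \left(-3\right)\right)^{2}} - 26931 = \sqrt{11881 + \left(7 \cdot 4 \left(-3\right)\right)^{2}} - 26931 = \sqrt{11881 + \left(28 \left(-3\right)\right)^{2}} - 26931 = \sqrt{11881 + \left(-84\right)^{2}} - 26931 = \sqrt{11881 + 7056} - 26931 = \sqrt{18937} - 26931 = -26931 + \sqrt{18937}$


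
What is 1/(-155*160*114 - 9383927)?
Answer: -1/12211127 ≈ -8.1892e-8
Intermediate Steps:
1/(-155*160*114 - 9383927) = 1/(-24800*114 - 9383927) = 1/(-2827200 - 9383927) = 1/(-12211127) = -1/12211127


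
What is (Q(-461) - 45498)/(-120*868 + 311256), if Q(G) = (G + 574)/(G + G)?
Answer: -41949269/190942512 ≈ -0.21970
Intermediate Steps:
Q(G) = (574 + G)/(2*G) (Q(G) = (574 + G)/((2*G)) = (574 + G)*(1/(2*G)) = (574 + G)/(2*G))
(Q(-461) - 45498)/(-120*868 + 311256) = ((½)*(574 - 461)/(-461) - 45498)/(-120*868 + 311256) = ((½)*(-1/461)*113 - 45498)/(-104160 + 311256) = (-113/922 - 45498)/207096 = -41949269/922*1/207096 = -41949269/190942512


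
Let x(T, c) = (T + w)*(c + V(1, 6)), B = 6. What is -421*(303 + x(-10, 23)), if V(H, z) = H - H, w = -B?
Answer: 27365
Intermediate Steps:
w = -6 (w = -1*6 = -6)
V(H, z) = 0
x(T, c) = c*(-6 + T) (x(T, c) = (T - 6)*(c + 0) = (-6 + T)*c = c*(-6 + T))
-421*(303 + x(-10, 23)) = -421*(303 + 23*(-6 - 10)) = -421*(303 + 23*(-16)) = -421*(303 - 368) = -421*(-65) = 27365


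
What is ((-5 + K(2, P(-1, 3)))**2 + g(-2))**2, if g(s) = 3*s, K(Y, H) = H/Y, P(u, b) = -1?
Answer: 9409/16 ≈ 588.06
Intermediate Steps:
((-5 + K(2, P(-1, 3)))**2 + g(-2))**2 = ((-5 - 1/2)**2 + 3*(-2))**2 = ((-5 - 1*1/2)**2 - 6)**2 = ((-5 - 1/2)**2 - 6)**2 = ((-11/2)**2 - 6)**2 = (121/4 - 6)**2 = (97/4)**2 = 9409/16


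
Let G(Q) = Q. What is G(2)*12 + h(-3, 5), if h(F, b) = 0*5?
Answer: 24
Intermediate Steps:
h(F, b) = 0
G(2)*12 + h(-3, 5) = 2*12 + 0 = 24 + 0 = 24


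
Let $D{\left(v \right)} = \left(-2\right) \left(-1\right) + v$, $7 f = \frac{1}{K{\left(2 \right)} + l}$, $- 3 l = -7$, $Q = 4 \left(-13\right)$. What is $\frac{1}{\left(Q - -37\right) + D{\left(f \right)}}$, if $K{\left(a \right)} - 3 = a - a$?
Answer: $- \frac{112}{1453} \approx -0.077082$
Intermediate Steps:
$K{\left(a \right)} = 3$ ($K{\left(a \right)} = 3 + \left(a - a\right) = 3 + 0 = 3$)
$Q = -52$
$l = \frac{7}{3}$ ($l = \left(- \frac{1}{3}\right) \left(-7\right) = \frac{7}{3} \approx 2.3333$)
$f = \frac{3}{112}$ ($f = \frac{1}{7 \left(3 + \frac{7}{3}\right)} = \frac{1}{7 \cdot \frac{16}{3}} = \frac{1}{7} \cdot \frac{3}{16} = \frac{3}{112} \approx 0.026786$)
$D{\left(v \right)} = 2 + v$
$\frac{1}{\left(Q - -37\right) + D{\left(f \right)}} = \frac{1}{\left(-52 - -37\right) + \left(2 + \frac{3}{112}\right)} = \frac{1}{\left(-52 + 37\right) + \frac{227}{112}} = \frac{1}{-15 + \frac{227}{112}} = \frac{1}{- \frac{1453}{112}} = - \frac{112}{1453}$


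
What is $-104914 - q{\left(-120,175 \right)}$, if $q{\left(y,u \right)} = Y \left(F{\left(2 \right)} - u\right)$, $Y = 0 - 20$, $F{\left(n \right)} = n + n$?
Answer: $-108334$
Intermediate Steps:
$F{\left(n \right)} = 2 n$
$Y = -20$ ($Y = 0 - 20 = -20$)
$q{\left(y,u \right)} = -80 + 20 u$ ($q{\left(y,u \right)} = - 20 \left(2 \cdot 2 - u\right) = - 20 \left(4 - u\right) = -80 + 20 u$)
$-104914 - q{\left(-120,175 \right)} = -104914 - \left(-80 + 20 \cdot 175\right) = -104914 - \left(-80 + 3500\right) = -104914 - 3420 = -108334$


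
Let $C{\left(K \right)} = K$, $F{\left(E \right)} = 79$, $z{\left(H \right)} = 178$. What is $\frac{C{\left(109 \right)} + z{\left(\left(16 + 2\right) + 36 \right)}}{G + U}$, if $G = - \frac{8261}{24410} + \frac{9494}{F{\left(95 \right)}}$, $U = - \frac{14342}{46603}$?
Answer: $\frac{25792333881790}{10742106236983} \approx 2.4011$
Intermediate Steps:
$U = - \frac{14342}{46603}$ ($U = \left(-14342\right) \frac{1}{46603} = - \frac{14342}{46603} \approx -0.30775$)
$G = \frac{231095921}{1928390}$ ($G = - \frac{8261}{24410} + \frac{9494}{79} = \frac{231095921}{1928390} \approx 119.84$)
$\frac{C{\left(109 \right)} + z{\left(\left(16 + 2\right) + 36 \right)}}{G + U} = \frac{109 + 178}{\frac{231095921}{1928390} - \frac{14342}{46603}} = \frac{287}{\frac{10742106236983}{89868759170}} = 287 \cdot \frac{89868759170}{10742106236983} = \frac{25792333881790}{10742106236983}$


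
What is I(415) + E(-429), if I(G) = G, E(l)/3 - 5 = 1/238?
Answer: 102343/238 ≈ 430.01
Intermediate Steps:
E(l) = 3573/238 (E(l) = 15 + 3/238 = 3573/238)
I(415) + E(-429) = 415 + 3573/238 = 102343/238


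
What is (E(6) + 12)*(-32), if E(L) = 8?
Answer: -640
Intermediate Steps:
(E(6) + 12)*(-32) = (8 + 12)*(-32) = 20*(-32) = -640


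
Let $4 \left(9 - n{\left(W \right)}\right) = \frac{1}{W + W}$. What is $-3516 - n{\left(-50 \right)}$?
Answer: $- \frac{1410001}{400} \approx -3525.0$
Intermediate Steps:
$n{\left(W \right)} = 9 - \frac{1}{8 W}$ ($n{\left(W \right)} = 9 - \frac{1}{4 \left(W + W\right)} = 9 - \frac{1}{4 \cdot 2 W} = 9 - \frac{\frac{1}{2} \frac{1}{W}}{4} = 9 - \frac{1}{8 W}$)
$-3516 - n{\left(-50 \right)} = -3516 - \left(9 - \frac{1}{8 \left(-50\right)}\right) = -3516 - \left(9 - - \frac{1}{400}\right) = -3516 - \left(9 + \frac{1}{400}\right) = -3516 - \frac{3601}{400} = - \frac{1410001}{400}$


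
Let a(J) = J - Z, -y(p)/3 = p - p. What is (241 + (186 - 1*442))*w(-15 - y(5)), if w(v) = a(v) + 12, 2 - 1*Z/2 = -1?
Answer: 135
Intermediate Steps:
Z = 6 (Z = 4 - 2*(-1) = 4 + 2 = 6)
y(p) = 0 (y(p) = -3*(p - p) = -3*0 = 0)
a(J) = -6 + J (a(J) = J - 1*6 = J - 6 = -6 + J)
w(v) = 6 + v (w(v) = (-6 + v) + 12 = 6 + v)
(241 + (186 - 1*442))*w(-15 - y(5)) = (241 + (186 - 1*442))*(6 + (-15 - 1*0)) = (241 + (186 - 442))*(6 + (-15 + 0)) = (241 - 256)*(6 - 15) = -15*(-9) = 135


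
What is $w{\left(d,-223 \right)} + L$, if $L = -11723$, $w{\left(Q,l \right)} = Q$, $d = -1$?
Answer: $-11724$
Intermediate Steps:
$w{\left(d,-223 \right)} + L = -1 - 11723 = -11724$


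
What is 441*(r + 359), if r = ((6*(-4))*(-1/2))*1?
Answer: 163611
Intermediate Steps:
r = 12 (r = -(-24)/2*1 = -24*(-½)*1 = 12*1 = 12)
441*(r + 359) = 441*(12 + 359) = 441*371 = 163611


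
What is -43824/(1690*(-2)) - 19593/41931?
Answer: 49204439/3936855 ≈ 12.498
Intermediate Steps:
-43824/(1690*(-2)) - 19593/41931 = -43824/(-3380) - 19593*1/41931 = -43824*(-1/3380) - 2177/4659 = 10956/845 - 2177/4659 = 49204439/3936855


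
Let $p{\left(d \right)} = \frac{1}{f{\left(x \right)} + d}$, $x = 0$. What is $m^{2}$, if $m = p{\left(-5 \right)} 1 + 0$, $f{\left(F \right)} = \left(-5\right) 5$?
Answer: $\frac{1}{900} \approx 0.0011111$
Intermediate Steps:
$f{\left(F \right)} = -25$
$p{\left(d \right)} = \frac{1}{-25 + d}$
$m = - \frac{1}{30}$ ($m = \frac{1}{-25 - 5} \cdot 1 + 0 = \frac{1}{-30} \cdot 1 + 0 = \left(- \frac{1}{30}\right) 1 + 0 = - \frac{1}{30} + 0 = - \frac{1}{30} \approx -0.033333$)
$m^{2} = \left(- \frac{1}{30}\right)^{2} = \frac{1}{900}$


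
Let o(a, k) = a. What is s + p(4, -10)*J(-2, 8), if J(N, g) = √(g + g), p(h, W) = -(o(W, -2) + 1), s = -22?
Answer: 14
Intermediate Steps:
p(h, W) = -1 - W (p(h, W) = -(W + 1) = -(1 + W) = -1 - W)
J(N, g) = √2*√g (J(N, g) = √(2*g) = √2*√g)
s + p(4, -10)*J(-2, 8) = -22 + (-1 - 1*(-10))*(√2*√8) = -22 + (-1 + 10)*(√2*(2*√2)) = -22 + 9*4 = -22 + 36 = 14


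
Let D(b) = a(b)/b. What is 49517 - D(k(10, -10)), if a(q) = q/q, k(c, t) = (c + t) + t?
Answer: 495171/10 ≈ 49517.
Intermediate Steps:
k(c, t) = c + 2*t
a(q) = 1
D(b) = 1/b
49517 - D(k(10, -10)) = 49517 - 1/(10 + 2*(-10)) = 49517 - 1/(10 - 20) = 49517 - 1/(-10) = 49517 - 1*(-⅒) = 49517 + ⅒ = 495171/10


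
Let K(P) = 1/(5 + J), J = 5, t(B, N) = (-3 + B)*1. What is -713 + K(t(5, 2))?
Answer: -7129/10 ≈ -712.90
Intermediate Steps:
t(B, N) = -3 + B
K(P) = 1/10 (K(P) = 1/(5 + 5) = 1/10)
-713 + K(t(5, 2)) = -713 + 1/10 = -7129/10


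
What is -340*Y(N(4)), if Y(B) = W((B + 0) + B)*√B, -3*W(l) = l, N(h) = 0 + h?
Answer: 5440/3 ≈ 1813.3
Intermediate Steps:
N(h) = h
W(l) = -l/3
Y(B) = -2*B^(3/2)/3 (Y(B) = (-((B + 0) + B)/3)*√B = (-(B + B)/3)*√B = (-2*B/3)*√B = -2*B^(3/2)/3)
-340*Y(N(4)) = -(-680)*4^(3/2)/3 = -(-680)*8/3 = -340*(-16/3) = 5440/3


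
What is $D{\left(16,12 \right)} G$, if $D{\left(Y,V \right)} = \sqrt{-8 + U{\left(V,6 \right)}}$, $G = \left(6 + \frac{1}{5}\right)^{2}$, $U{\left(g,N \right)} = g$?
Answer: $\frac{1922}{25} \approx 76.88$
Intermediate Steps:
$G = \frac{961}{25}$ ($G = \left(6 + \frac{1}{5}\right)^{2} = \left(\frac{31}{5}\right)^{2} = \frac{961}{25} \approx 38.44$)
$D{\left(Y,V \right)} = \sqrt{-8 + V}$
$D{\left(16,12 \right)} G = \sqrt{-8 + 12} \cdot \frac{961}{25} = \sqrt{4} \cdot \frac{961}{25} = 2 \cdot \frac{961}{25} = \frac{1922}{25}$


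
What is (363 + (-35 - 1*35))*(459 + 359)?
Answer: 239674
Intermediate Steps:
(363 + (-35 - 1*35))*(459 + 359) = (363 + (-35 - 35))*818 = (363 - 70)*818 = 293*818 = 239674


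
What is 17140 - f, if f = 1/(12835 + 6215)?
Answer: 326516999/19050 ≈ 17140.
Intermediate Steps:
f = 1/19050 ≈ 5.2493e-5
17140 - f = 17140 - 1*1/19050 = 17140 - 1/19050 = 326516999/19050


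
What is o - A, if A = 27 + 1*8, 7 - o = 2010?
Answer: -2038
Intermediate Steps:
o = -2003 (o = 7 - 1*2010 = 7 - 2010 = -2003)
A = 35 (A = 27 + 8 = 35)
o - A = -2003 - 1*35 = -2003 - 35 = -2038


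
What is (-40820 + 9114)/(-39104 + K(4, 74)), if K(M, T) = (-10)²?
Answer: 15853/19502 ≈ 0.81289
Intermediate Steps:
K(M, T) = 100
(-40820 + 9114)/(-39104 + K(4, 74)) = (-40820 + 9114)/(-39104 + 100) = -31706/(-39004) = -31706*(-1/39004) = 15853/19502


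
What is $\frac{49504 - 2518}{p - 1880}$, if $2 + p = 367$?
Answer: $- \frac{15662}{505} \approx -31.014$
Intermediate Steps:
$p = 365$ ($p = -2 + 367 = 365$)
$\frac{49504 - 2518}{p - 1880} = \frac{49504 - 2518}{365 - 1880} = \frac{46986}{-1515} = 46986 \left(- \frac{1}{1515}\right) = - \frac{15662}{505}$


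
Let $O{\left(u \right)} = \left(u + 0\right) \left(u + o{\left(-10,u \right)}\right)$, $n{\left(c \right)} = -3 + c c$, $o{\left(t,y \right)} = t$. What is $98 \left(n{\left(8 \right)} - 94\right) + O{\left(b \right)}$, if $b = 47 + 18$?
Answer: $341$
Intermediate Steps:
$n{\left(c \right)} = -3 + c^{2}$
$b = 65$
$O{\left(u \right)} = u \left(-10 + u\right)$ ($O{\left(u \right)} = \left(u + 0\right) \left(u - 10\right) = u \left(-10 + u\right)$)
$98 \left(n{\left(8 \right)} - 94\right) + O{\left(b \right)} = 98 \left(\left(-3 + 8^{2}\right) - 94\right) + 65 \left(-10 + 65\right) = 98 \left(\left(-3 + 64\right) - 94\right) + 65 \cdot 55 = 98 \left(61 - 94\right) + 3575 = 98 \left(-33\right) + 3575 = -3234 + 3575 = 341$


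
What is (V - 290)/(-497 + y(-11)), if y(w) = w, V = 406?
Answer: -29/127 ≈ -0.22835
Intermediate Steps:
(V - 290)/(-497 + y(-11)) = (406 - 290)/(-497 - 11) = 116/(-508) = 116*(-1/508) = -29/127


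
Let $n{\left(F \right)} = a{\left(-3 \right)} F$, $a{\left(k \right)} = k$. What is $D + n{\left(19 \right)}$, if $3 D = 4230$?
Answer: $1353$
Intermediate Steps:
$D = 1410$ ($D = \frac{1}{3} \cdot 4230 = 1410$)
$n{\left(F \right)} = - 3 F$
$D + n{\left(19 \right)} = 1410 - 57 = 1353$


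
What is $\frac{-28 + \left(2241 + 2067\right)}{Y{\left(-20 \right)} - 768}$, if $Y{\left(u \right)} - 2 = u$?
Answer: $- \frac{2140}{393} \approx -5.4453$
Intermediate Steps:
$Y{\left(u \right)} = 2 + u$
$\frac{-28 + \left(2241 + 2067\right)}{Y{\left(-20 \right)} - 768} = \frac{-28 + \left(2241 + 2067\right)}{\left(2 - 20\right) - 768} = \frac{-28 + 4308}{-18 - 768} = \frac{4280}{-786} = 4280 \left(- \frac{1}{786}\right) = - \frac{2140}{393}$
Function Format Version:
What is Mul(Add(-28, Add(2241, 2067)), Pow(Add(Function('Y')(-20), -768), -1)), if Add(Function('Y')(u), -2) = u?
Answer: Rational(-2140, 393) ≈ -5.4453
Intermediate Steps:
Function('Y')(u) = Add(2, u)
Mul(Add(-28, Add(2241, 2067)), Pow(Add(Function('Y')(-20), -768), -1)) = Mul(Add(-28, Add(2241, 2067)), Pow(Add(Add(2, -20), -768), -1)) = Mul(Add(-28, 4308), Pow(Add(-18, -768), -1)) = Mul(4280, Pow(-786, -1)) = Mul(4280, Rational(-1, 786)) = Rational(-2140, 393)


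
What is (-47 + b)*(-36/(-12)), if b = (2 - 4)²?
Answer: -129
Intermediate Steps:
b = 4 (b = (-2)² = 4)
(-47 + b)*(-36/(-12)) = (-47 + 4)*(-36/(-12)) = -(-1548)*(-1)/12 = -43*3 = -129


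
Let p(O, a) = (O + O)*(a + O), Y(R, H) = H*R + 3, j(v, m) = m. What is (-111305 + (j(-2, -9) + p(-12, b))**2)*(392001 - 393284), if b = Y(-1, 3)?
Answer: 42934312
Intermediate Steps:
Y(R, H) = 3 + H*R
b = 0 (b = 3 + 3*(-1) = 3 - 3 = 0)
p(O, a) = 2*O*(O + a) (p(O, a) = (2*O)*(O + a) = 2*O*(O + a))
(-111305 + (j(-2, -9) + p(-12, b))**2)*(392001 - 393284) = (-111305 + (-9 + 2*(-12)*(-12 + 0))**2)*(392001 - 393284) = (-111305 + (-9 + 2*(-12)*(-12))**2)*(-1283) = (-111305 + (-9 + 288)**2)*(-1283) = (-111305 + 279**2)*(-1283) = (-111305 + 77841)*(-1283) = -33464*(-1283) = 42934312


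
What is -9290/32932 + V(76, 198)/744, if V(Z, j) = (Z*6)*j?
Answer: 61801097/510446 ≈ 121.07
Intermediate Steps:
V(Z, j) = 6*Z*j (V(Z, j) = (6*Z)*j = 6*Z*j)
-9290/32932 + V(76, 198)/744 = -9290/32932 + (6*76*198)/744 = -9290*1/32932 + 90288*(1/744) = -4645/16466 + 3762/31 = 61801097/510446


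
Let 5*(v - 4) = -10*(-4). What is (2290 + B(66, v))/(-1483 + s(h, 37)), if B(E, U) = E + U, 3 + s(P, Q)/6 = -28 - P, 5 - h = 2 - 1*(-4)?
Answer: -2368/1663 ≈ -1.4239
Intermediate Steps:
h = -1 (h = 5 - (2 - 1*(-4)) = 5 - (2 + 4) = 5 - 1*6 = 5 - 6 = -1)
v = 12 (v = 4 + (-10*(-4))/5 = 4 + (⅕)*40 = 4 + 8 = 12)
s(P, Q) = -186 - 6*P (s(P, Q) = -18 + 6*(-28 - P) = -18 + (-168 - 6*P) = -186 - 6*P)
(2290 + B(66, v))/(-1483 + s(h, 37)) = (2290 + (66 + 12))/(-1483 + (-186 - 6*(-1))) = (2290 + 78)/(-1483 + (-186 + 6)) = 2368/(-1483 - 180) = 2368/(-1663) = 2368*(-1/1663) = -2368/1663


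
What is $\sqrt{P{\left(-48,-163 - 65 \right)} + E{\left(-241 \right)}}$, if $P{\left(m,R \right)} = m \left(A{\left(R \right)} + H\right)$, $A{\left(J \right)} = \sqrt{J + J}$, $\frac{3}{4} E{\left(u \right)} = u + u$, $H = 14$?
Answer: $\frac{2 \sqrt{-2958 - 216 i \sqrt{114}}}{3} \approx 13.273 - 38.611 i$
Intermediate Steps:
$E{\left(u \right)} = \frac{8 u}{3}$ ($E{\left(u \right)} = \frac{4 \left(u + u\right)}{3} = \frac{4 \cdot 2 u}{3} = \frac{8 u}{3}$)
$A{\left(J \right)} = \sqrt{2} \sqrt{J}$ ($A{\left(J \right)} = \sqrt{2 J} = \sqrt{2} \sqrt{J}$)
$P{\left(m,R \right)} = m \left(14 + \sqrt{2} \sqrt{R}\right)$ ($P{\left(m,R \right)} = m \left(\sqrt{2} \sqrt{R} + 14\right) = m \left(14 + \sqrt{2} \sqrt{R}\right)$)
$\sqrt{P{\left(-48,-163 - 65 \right)} + E{\left(-241 \right)}} = \sqrt{- 48 \left(14 + \sqrt{2} \sqrt{-163 - 65}\right) + \frac{8}{3} \left(-241\right)} = \sqrt{- 48 \left(14 + \sqrt{2} \sqrt{-228}\right) - \frac{1928}{3}} = \sqrt{- 48 \left(14 + \sqrt{2} \cdot 2 i \sqrt{57}\right) - \frac{1928}{3}} = \sqrt{- 48 \left(14 + 2 i \sqrt{114}\right) - \frac{1928}{3}} = \sqrt{\left(-672 - 96 i \sqrt{114}\right) - \frac{1928}{3}} = \sqrt{- \frac{3944}{3} - 96 i \sqrt{114}}$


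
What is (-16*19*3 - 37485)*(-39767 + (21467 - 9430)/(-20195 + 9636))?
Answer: 16123353000630/10559 ≈ 1.5270e+9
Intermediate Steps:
(-16*19*3 - 37485)*(-39767 + (21467 - 9430)/(-20195 + 9636)) = (-304*3 - 37485)*(-39767 + 12037/(-10559)) = (-912 - 37485)*(-39767 + 12037*(-1/10559)) = -38397*(-39767 - 12037/10559) = -38397*(-419911790/10559) = 16123353000630/10559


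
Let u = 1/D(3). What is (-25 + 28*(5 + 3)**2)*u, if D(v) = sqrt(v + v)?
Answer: 589*sqrt(6)/2 ≈ 721.38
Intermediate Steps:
D(v) = sqrt(2)*sqrt(v) (D(v) = sqrt(2*v) = sqrt(2)*sqrt(v))
u = sqrt(6)/6 (u = 1/(sqrt(2)*sqrt(3)) = 1/(sqrt(6)) = sqrt(6)/6 ≈ 0.40825)
(-25 + 28*(5 + 3)**2)*u = (-25 + 28*(5 + 3)**2)*(sqrt(6)/6) = (-25 + 28*8**2)*(sqrt(6)/6) = (-25 + 28*64)*(sqrt(6)/6) = (-25 + 1792)*(sqrt(6)/6) = 1767*(sqrt(6)/6) = 589*sqrt(6)/2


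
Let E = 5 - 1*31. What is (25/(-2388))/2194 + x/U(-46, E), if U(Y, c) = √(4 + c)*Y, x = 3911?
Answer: -25/5239272 + 3911*I*√22/1012 ≈ -4.7717e-6 + 18.127*I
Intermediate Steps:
E = -26 (E = 5 - 31 = -26)
U(Y, c) = Y*√(4 + c)
(25/(-2388))/2194 + x/U(-46, E) = (25/(-2388))/2194 + 3911/((-46*√(4 - 26))) = (25*(-1/2388))*(1/2194) + 3911/((-46*I*√22)) = -25/2388*1/2194 + 3911/((-46*I*√22)) = -25/5239272 + 3911/((-46*I*√22)) = -25/5239272 + 3911*(I*√22/1012) = -25/5239272 + 3911*I*√22/1012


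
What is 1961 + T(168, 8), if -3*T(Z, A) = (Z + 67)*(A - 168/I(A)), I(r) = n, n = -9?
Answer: -1151/9 ≈ -127.89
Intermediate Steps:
I(r) = -9
T(Z, A) = -(67 + Z)*(56/3 + A)/3 (T(Z, A) = -(Z + 67)*(A - 168/(-9))/3 = -(67 + Z)*(A - 168*(-⅑))/3 = -(67 + Z)*(A + 56/3)/3 = -(67 + Z)*(56/3 + A)/3)
1961 + T(168, 8) = 1961 + (-3752/9 - 56/9*168 - ⅓*8*(67 + 168)) = 1961 + (-3752/9 - 3136/3 - ⅓*8*235) = 1961 + (-3752/9 - 3136/3 - 1880/3) = 1961 - 18800/9 = -1151/9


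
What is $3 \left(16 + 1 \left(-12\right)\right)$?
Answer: $12$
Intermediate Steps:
$3 \left(16 + 1 \left(-12\right)\right) = 3 \left(16 - 12\right) = 3 \cdot 4 = 12$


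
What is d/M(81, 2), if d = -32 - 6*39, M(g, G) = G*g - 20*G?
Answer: -133/61 ≈ -2.1803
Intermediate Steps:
M(g, G) = -20*G + G*g
d = -266 (d = -32 - 234 = -266)
d/M(81, 2) = -266*1/(2*(-20 + 81)) = -266/(2*61) = -266/122 = -266*1/122 = -133/61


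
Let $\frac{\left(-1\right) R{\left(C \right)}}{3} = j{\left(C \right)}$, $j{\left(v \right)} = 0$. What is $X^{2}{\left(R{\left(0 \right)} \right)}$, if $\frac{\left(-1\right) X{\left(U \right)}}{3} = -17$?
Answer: $2601$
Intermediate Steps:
$R{\left(C \right)} = 0$ ($R{\left(C \right)} = \left(-3\right) 0 = 0$)
$X{\left(U \right)} = 51$ ($X{\left(U \right)} = \left(-3\right) \left(-17\right) = 51$)
$X^{2}{\left(R{\left(0 \right)} \right)} = 51^{2} = 2601$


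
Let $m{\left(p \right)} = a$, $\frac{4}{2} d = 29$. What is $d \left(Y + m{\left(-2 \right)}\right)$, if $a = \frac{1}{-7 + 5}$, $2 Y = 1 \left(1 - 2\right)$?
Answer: $- \frac{29}{2} \approx -14.5$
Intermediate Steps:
$d = \frac{29}{2}$ ($d = \frac{1}{2} \cdot 29 = \frac{29}{2} \approx 14.5$)
$Y = - \frac{1}{2}$ ($Y = \frac{1 \left(1 - 2\right)}{2} = \frac{1 \left(-1\right)}{2} = \frac{1}{2} \left(-1\right) = - \frac{1}{2} \approx -0.5$)
$a = - \frac{1}{2}$ ($a = \frac{1}{-2} = - \frac{1}{2} \approx -0.5$)
$m{\left(p \right)} = - \frac{1}{2}$
$d \left(Y + m{\left(-2 \right)}\right) = \frac{29 \left(- \frac{1}{2} - \frac{1}{2}\right)}{2} = \frac{29}{2} \left(-1\right) = - \frac{29}{2}$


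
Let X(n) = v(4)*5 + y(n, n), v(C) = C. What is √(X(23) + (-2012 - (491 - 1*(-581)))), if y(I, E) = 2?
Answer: I*√3062 ≈ 55.335*I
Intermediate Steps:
X(n) = 22 (X(n) = 4*5 + 2 = 20 + 2 = 22)
√(X(23) + (-2012 - (491 - 1*(-581)))) = √(22 + (-2012 - (491 - 1*(-581)))) = √(22 + (-2012 - (491 + 581))) = √(22 + (-2012 - 1*1072)) = √(22 + (-2012 - 1072)) = √(22 - 3084) = √(-3062) = I*√3062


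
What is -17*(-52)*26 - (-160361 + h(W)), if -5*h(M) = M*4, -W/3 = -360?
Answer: 184209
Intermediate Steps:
W = 1080 (W = -3*(-360) = 1080)
h(M) = -4*M/5 (h(M) = -M*4/5 = -4*M/5)
-17*(-52)*26 - (-160361 + h(W)) = -17*(-52)*26 - (-160361 - ⅘*1080) = 884*26 - (-160361 - 864) = 22984 - 1*(-161225) = 22984 + 161225 = 184209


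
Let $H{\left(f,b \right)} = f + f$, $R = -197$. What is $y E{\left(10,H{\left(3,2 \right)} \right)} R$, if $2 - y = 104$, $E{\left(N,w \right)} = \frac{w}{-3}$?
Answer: $-40188$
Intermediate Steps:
$H{\left(f,b \right)} = 2 f$
$E{\left(N,w \right)} = - \frac{w}{3}$ ($E{\left(N,w \right)} = w \left(- \frac{1}{3}\right) = - \frac{w}{3}$)
$y = -102$ ($y = 2 - 104 = -102$)
$y E{\left(10,H{\left(3,2 \right)} \right)} R = - 102 \left(- \frac{2 \cdot 3}{3}\right) \left(-197\right) = - 102 \left(\left(- \frac{1}{3}\right) 6\right) \left(-197\right) = \left(-102\right) \left(-2\right) \left(-197\right) = 204 \left(-197\right) = -40188$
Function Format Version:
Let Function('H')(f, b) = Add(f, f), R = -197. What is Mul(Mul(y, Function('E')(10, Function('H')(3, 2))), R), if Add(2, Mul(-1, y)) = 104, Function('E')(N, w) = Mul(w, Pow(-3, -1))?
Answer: -40188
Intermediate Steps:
Function('H')(f, b) = Mul(2, f)
Function('E')(N, w) = Mul(Rational(-1, 3), w) (Function('E')(N, w) = Mul(w, Rational(-1, 3)) = Mul(Rational(-1, 3), w))
y = -102 (y = Add(2, Mul(-1, 104)) = Add(2, -104) = -102)
Mul(Mul(y, Function('E')(10, Function('H')(3, 2))), R) = Mul(Mul(-102, Mul(Rational(-1, 3), Mul(2, 3))), -197) = Mul(Mul(-102, Mul(Rational(-1, 3), 6)), -197) = Mul(Mul(-102, -2), -197) = Mul(204, -197) = -40188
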